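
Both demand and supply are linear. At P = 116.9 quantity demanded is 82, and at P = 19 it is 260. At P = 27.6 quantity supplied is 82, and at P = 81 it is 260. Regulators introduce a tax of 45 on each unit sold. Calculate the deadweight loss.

1191.18

Demand slope = (19 − 116.9)/(260 − 82) = −0.55, so P = 162 − 0.55Q.
Supply slope = (81 − 27.6)/(260 − 82) = 0.3, so P = 3 + 0.3Q.
Competitive equilibrium: 162 − 0.55Q = 3 + 0.3Q → Q* = 187.0588, P* = 59.1176.
With the tax, the buyer price exceeds the seller price by 45: (162 − 0.55Q) − (3 + 0.3Q) = 45 → Q' = 134.1176.
ΔQ = 187.0588 − 134.1176 = 52.9412; the wedge equals the tax, 45.
Welfare loss = ½ × 52.9412 × 45 = 1191.18.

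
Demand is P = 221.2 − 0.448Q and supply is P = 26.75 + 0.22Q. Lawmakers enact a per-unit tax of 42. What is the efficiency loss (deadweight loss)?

1320.36

Competitive equilibrium: 221.2 − 0.448Q = 26.75 + 0.22Q → Q* = 291.0928, P* = 90.7904.
With the tax, the buyer price exceeds the seller price by 42: (221.2 − 0.448Q) − (26.75 + 0.22Q) = 42 → Q' = 228.2186.
ΔQ = 291.0928 − 228.2186 = 62.8742; the wedge equals the tax, 42.
Welfare loss = ½ × 62.8742 × 42 = 1320.36.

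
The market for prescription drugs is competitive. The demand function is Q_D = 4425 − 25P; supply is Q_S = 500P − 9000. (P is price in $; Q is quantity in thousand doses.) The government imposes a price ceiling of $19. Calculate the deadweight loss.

In inverse form: demand P = 177 − 0.04Q, supply P = 18 + 0.002Q.
Competitive equilibrium: 177 − 0.04Q = 18 + 0.002Q → Q* = 3785.7143, P* = 25.5714.
At the ceiling P = 19, quantity supplied = (19 − 18)/0.002 = 500.
Willingness to pay at Q' = 500: 177 − 0.04·500 = 157.
ΔQ = 3785.7143 − 500 = 3285.7143; wedge = 157 − 19 = 138.
Welfare loss = ½ × 3285.7143 × 138 = $226714.29 thousand.

$226714.29 thousand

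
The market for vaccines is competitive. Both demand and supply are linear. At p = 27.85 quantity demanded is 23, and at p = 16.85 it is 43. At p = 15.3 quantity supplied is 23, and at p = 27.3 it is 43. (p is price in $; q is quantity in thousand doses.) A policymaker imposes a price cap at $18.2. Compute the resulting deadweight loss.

$21.25 thousand

Demand slope = (16.85 − 27.85)/(43 − 23) = −0.55, so p = 40.5 − 0.55q.
Supply slope = (27.3 − 15.3)/(43 − 23) = 0.6, so p = 1.5 + 0.6q.
Competitive equilibrium: 40.5 − 0.55q = 1.5 + 0.6q → q* = 33.913, p* = 21.8478.
At the ceiling p = 18.2, quantity supplied = (18.2 − 1.5)/0.6 = 27.8333.
Willingness to pay at q' = 27.8333: 40.5 − 0.55·27.8333 = 25.1917.
Δq = 33.913 − 27.8333 = 6.0797; wedge = 25.1917 − 18.2 = 6.9917.
DWL = ½ × 6.0797 × 6.9917 = $21.25 thousand.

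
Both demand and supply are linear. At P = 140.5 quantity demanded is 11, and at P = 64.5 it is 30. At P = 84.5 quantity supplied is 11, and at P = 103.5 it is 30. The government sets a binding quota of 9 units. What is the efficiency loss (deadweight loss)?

435.60

Demand slope = (64.5 − 140.5)/(30 − 11) = −4, so P = 184.5 − 4Q.
Supply slope = (103.5 − 84.5)/(30 − 11) = 1, so P = 73.5 + Q.
Competitive equilibrium: 184.5 − 4Q = 73.5 + Q → Q* = 22.2, P* = 95.7.
At Q = 9: demand price = 184.5 − 4·9 = 148.5; supply price = 73.5 + 1·9 = 82.5.
ΔQ = 22.2 − 9 = 13.2; wedge = 148.5 − 82.5 = 66.
Deadweight loss = ½ × 13.2 × 66 = 435.60.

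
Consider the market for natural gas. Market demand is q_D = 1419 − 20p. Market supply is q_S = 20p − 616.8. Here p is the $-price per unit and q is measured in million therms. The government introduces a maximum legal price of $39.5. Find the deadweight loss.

In inverse form: demand p = 70.95 − 0.05q, supply p = 30.84 + 0.05q.
Competitive equilibrium: 70.95 − 0.05q = 30.84 + 0.05q → q* = 401.1, p* = 50.895.
At the ceiling p = 39.5, quantity supplied = (39.5 − 30.84)/0.05 = 173.2.
Willingness to pay at q' = 173.2: 70.95 − 0.05·173.2 = 62.29.
Δq = 401.1 − 173.2 = 227.9; wedge = 62.29 − 39.5 = 22.79.
DWL = ½ × 227.9 × 22.79 = $2596.92 million.

$2596.92 million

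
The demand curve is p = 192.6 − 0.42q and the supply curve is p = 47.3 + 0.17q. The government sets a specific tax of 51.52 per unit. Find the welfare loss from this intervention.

2249.42

Competitive equilibrium: 192.6 − 0.42q = 47.3 + 0.17q → q* = 246.27119, p* = 89.1661.
With the tax, the buyer price exceeds the seller price by 51.52: (192.6 − 0.42q) − (47.3 + 0.17q) = 51.52 → q' = 158.94915.
Δq = 246.27119 − 158.94915 = 87.32204; the wedge equals the tax, 51.52.
The triangle = ½ × 87.32204 × 51.52 = 2249.42.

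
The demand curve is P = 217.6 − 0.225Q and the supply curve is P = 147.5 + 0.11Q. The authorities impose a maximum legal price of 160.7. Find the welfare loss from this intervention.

1334.34

Competitive equilibrium: 217.6 − 0.225Q = 147.5 + 0.11Q → Q* = 209.2537, P* = 170.5179.
At the ceiling P = 160.7, quantity supplied = (160.7 − 147.5)/0.11 = 120.
Willingness to pay at Q' = 120: 217.6 − 0.225·120 = 190.6.
ΔQ = 209.2537 − 120 = 89.2537; wedge = 190.6 − 160.7 = 29.9.
Welfare loss = ½ × 89.2537 × 29.9 = 1334.34.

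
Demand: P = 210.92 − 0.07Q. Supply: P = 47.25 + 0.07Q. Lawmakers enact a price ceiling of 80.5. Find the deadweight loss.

33721.46

Competitive equilibrium: 210.92 − 0.07Q = 47.25 + 0.07Q → Q* = 1169.0714, P* = 129.085.
At the ceiling P = 80.5, quantity supplied = (80.5 − 47.25)/0.07 = 475.
Willingness to pay at Q' = 475: 210.92 − 0.07·475 = 177.67.
ΔQ = 1169.0714 − 475 = 694.0714; wedge = 177.67 − 80.5 = 97.17.
DWL = ½ × 694.0714 × 97.17 = 33721.46.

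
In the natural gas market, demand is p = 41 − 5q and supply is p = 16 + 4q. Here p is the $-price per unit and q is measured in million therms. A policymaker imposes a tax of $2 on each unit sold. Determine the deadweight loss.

Competitive equilibrium: 41 − 5q = 16 + 4q → q* = 2.7778, p* = 27.1111.
With the tax, the buyer price exceeds the seller price by 2: (41 − 5q) − (16 + 4q) = 2 → q' = 2.5556.
Δq = 2.7778 − 2.5556 = 0.2222; the wedge equals the tax, 2.
Deadweight loss = ½ × 0.2222 × 2 = $0.22 million.

$0.22 million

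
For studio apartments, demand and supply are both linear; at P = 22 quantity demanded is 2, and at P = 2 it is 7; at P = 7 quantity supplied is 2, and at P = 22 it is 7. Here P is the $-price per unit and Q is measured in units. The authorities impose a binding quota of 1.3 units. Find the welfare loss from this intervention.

Demand slope = (2 − 22)/(7 − 2) = −4, so P = 30 − 4Q.
Supply slope = (22 − 7)/(7 − 2) = 3, so P = 1 + 3Q.
Competitive equilibrium: 30 − 4Q = 1 + 3Q → Q* = 4.1429, P* = 13.4286.
At Q = 1.3: demand price = 30 − 4·1.3 = 24.8; supply price = 1 + 3·1.3 = 4.9.
ΔQ = 4.1429 − 1.3 = 2.8429; wedge = 24.8 − 4.9 = 19.9.
Welfare loss = ½ × 2.8429 × 19.9 = $28.29.

$28.29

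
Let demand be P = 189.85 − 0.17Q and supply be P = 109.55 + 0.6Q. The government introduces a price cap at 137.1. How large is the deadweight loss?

1311.67

Competitive equilibrium: 189.85 − 0.17Q = 109.55 + 0.6Q → Q* = 104.2857, P* = 172.1214.
At the ceiling P = 137.1, quantity supplied = (137.1 − 109.55)/0.6 = 45.9167.
Willingness to pay at Q' = 45.9167: 189.85 − 0.17·45.9167 = 182.0442.
ΔQ = 104.2857 − 45.9167 = 58.369; wedge = 182.0442 − 137.1 = 44.9442.
Deadweight loss = ½ × 58.369 × 44.9442 = 1311.67.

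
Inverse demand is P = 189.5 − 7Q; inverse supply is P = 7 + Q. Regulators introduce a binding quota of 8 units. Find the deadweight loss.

877.64

Competitive equilibrium: 189.5 − 7Q = 7 + Q → Q* = 22.8125, P* = 29.8125.
At Q = 8: demand price = 189.5 − 7·8 = 133.5; supply price = 7 + 1·8 = 15.
ΔQ = 22.8125 − 8 = 14.8125; wedge = 133.5 − 15 = 118.5.
The triangle = ½ × 14.8125 × 118.5 = 877.64.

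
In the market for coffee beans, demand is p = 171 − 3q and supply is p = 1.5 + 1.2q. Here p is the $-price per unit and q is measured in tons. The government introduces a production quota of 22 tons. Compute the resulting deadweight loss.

Competitive equilibrium: 171 − 3q = 1.5 + 1.2q → q* = 40.3571, p* = 49.9286.
At q = 22: demand price = 171 − 3·22 = 105; supply price = 1.5 + 1.2·22 = 27.9.
Δq = 40.3571 − 22 = 18.3571; wedge = 105 − 27.9 = 77.1.
DWL = ½ × 18.3571 × 77.1 = $707.67.

$707.67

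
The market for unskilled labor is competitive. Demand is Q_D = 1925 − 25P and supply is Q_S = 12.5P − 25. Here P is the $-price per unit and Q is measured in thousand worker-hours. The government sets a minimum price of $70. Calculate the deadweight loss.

In inverse form: demand P = 77 − 0.04Q, supply P = 2 + 0.08Q.
Competitive equilibrium: 77 − 0.04Q = 2 + 0.08Q → Q* = 625, P* = 52.
At the floor P = 70, quantity demanded = (77 − 70)/0.04 = 175.
Sellers' marginal cost at Q' = 175: 2 + 0.08·175 = 16.
ΔQ = 625 − 175 = 450; wedge = 70 − 16 = 54.
DWL = ½ × 450 × 54 = $12150 thousand.

$12150 thousand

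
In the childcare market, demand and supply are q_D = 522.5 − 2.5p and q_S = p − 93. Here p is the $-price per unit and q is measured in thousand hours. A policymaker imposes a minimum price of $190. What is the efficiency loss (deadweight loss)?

$875.09 thousand

In inverse form: demand p = 209 − 0.4q, supply p = 93 + q.
Competitive equilibrium: 209 − 0.4q = 93 + q → q* = 82.8571, p* = 175.8571.
At the floor p = 190, quantity demanded = (209 − 190)/0.4 = 47.5.
Sellers' marginal cost at q' = 47.5: 93 + 1·47.5 = 140.5.
Δq = 82.8571 − 47.5 = 35.3571; wedge = 190 − 140.5 = 49.5.
DWL = ½ × 35.3571 × 49.5 = $875.09 thousand.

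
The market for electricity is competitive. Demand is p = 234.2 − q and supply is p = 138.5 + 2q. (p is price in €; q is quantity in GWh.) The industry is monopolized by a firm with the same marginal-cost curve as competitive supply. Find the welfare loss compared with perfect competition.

Competitive equilibrium: 234.2 − q = 138.5 + 2q → q* = 31.9, p* = 202.3.
Marginal revenue: MR = 234.2 − 2q. Set MR = MC: 234.2 − 2q = 138.5 + 2q → q_m = 23.925.
Price p_m = 234.2 − 1·23.925 = 210.275; MC(q_m) = 138.5 + 2·23.925 = 186.35.
Competitive q* = 31.9, so Δq = 7.975; wedge = 210.275 − 186.35 = 23.925.
Welfare loss = ½ × 7.975 × 23.925 = €95.40.

€95.40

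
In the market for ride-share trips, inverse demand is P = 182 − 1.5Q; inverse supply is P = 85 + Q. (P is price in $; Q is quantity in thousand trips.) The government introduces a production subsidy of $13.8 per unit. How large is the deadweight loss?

$38.088 thousand

Competitive equilibrium: 182 − 1.5Q = 85 + Q → Q* = 38.8, P* = 123.8.
The subsidy lowers effective supply by 13.8: P = 71.2 + Q.
New quantity: 182 − 1.5Q = 71.2 + Q → Q' = 44.32.
Overproduction ΔQ = 44.32 − 38.8 = 5.52; wedge = subsidy = 13.8.
Deadweight loss = ½ × 5.52 × 13.8 = $38.088 thousand.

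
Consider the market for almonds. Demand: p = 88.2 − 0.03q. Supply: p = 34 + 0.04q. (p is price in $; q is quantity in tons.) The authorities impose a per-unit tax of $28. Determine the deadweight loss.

Competitive equilibrium: 88.2 − 0.03q = 34 + 0.04q → q* = 774.2857, p* = 64.9714.
With the tax, the buyer price exceeds the seller price by 28: (88.2 − 0.03q) − (34 + 0.04q) = 28 → q' = 374.2857.
Δq = 774.2857 − 374.2857 = 400; the wedge equals the tax, 28.
Welfare loss = ½ × 400 × 28 = $5600.

$5600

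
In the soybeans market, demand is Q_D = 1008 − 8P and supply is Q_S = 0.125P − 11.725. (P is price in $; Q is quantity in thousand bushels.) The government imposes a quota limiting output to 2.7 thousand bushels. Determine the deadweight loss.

$6.48 thousand

In inverse form: demand P = 126 − 0.125Q, supply P = 93.8 + 8Q.
Competitive equilibrium: 126 − 0.125Q = 93.8 + 8Q → Q* = 3.9631, P* = 125.5046.
At Q = 2.7: demand price = 126 − 0.125·2.7 = 125.6625; supply price = 93.8 + 8·2.7 = 115.4.
ΔQ = 3.9631 − 2.7 = 1.2631; wedge = 125.6625 − 115.4 = 10.2625.
DWL = ½ × 1.2631 × 10.2625 = $6.48 thousand.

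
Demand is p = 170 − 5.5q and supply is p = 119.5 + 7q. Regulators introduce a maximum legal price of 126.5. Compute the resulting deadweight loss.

57.76

Competitive equilibrium: 170 − 5.5q = 119.5 + 7q → q* = 4.04, p* = 147.78.
At the ceiling p = 126.5, quantity supplied = (126.5 − 119.5)/7 = 1.
Willingness to pay at q' = 1: 170 − 5.5·1 = 164.5.
Δq = 4.04 − 1 = 3.04; wedge = 164.5 − 126.5 = 38.
DWL = ½ × 3.04 × 38 = 57.76.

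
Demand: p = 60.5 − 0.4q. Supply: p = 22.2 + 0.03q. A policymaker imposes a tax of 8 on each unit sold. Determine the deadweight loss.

74.42

Competitive equilibrium: 60.5 − 0.4q = 22.2 + 0.03q → q* = 89.0698, p* = 24.8721.
With the tax, the buyer price exceeds the seller price by 8: (60.5 − 0.4q) − (22.2 + 0.03q) = 8 → q' = 70.4651.
Δq = 89.0698 − 70.4651 = 18.6047; the wedge equals the tax, 8.
DWL = ½ × 18.6047 × 8 = 74.42.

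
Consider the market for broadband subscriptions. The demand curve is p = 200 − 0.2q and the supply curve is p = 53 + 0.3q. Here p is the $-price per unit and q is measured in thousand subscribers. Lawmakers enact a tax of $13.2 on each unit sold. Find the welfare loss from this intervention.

Competitive equilibrium: 200 − 0.2q = 53 + 0.3q → q* = 294, p* = 141.2.
With the tax, the buyer price exceeds the seller price by 13.2: (200 − 0.2q) − (53 + 0.3q) = 13.2 → q' = 267.6.
Δq = 294 − 267.6 = 26.4; the wedge equals the tax, 13.2.
Deadweight loss = ½ × 26.4 × 13.2 = $174.24 thousand.

$174.24 thousand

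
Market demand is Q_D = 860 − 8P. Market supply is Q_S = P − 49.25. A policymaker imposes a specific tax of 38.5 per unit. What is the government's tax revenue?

In inverse form: demand P = 107.5 − 0.125Q, supply P = 49.25 + Q.
Competitive equilibrium: 107.5 − 0.125Q = 49.25 + Q → Q* = 51.7778, P* = 101.0278.
With the tax, the buyer price exceeds the seller price by 38.5: (107.5 − 0.125Q) − (49.25 + Q) = 38.5 → Q' = 17.5556.
Tax revenue = 38.5 × 17.5556 = 675.89.

675.89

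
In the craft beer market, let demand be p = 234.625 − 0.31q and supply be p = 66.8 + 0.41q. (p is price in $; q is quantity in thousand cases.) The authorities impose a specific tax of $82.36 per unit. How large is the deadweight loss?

$4710.53 thousand

Competitive equilibrium: 234.625 − 0.31q = 66.8 + 0.41q → q* = 233.0903, p* = 162.367.
With the tax, the buyer price exceeds the seller price by 82.36: (234.625 − 0.31q) − (66.8 + 0.41q) = 82.36 → q' = 118.7014.
Δq = 233.0903 − 118.7014 = 114.3889; the wedge equals the tax, 82.36.
Welfare loss = ½ × 114.3889 × 82.36 = $4710.53 thousand.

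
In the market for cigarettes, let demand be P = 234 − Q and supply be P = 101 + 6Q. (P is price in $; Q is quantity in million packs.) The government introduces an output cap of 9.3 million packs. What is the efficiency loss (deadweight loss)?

Competitive equilibrium: 234 − Q = 101 + 6Q → Q* = 19, P* = 215.
At Q = 9.3: demand price = 234 − 1·9.3 = 224.7; supply price = 101 + 6·9.3 = 156.8.
ΔQ = 19 − 9.3 = 9.7; wedge = 224.7 − 156.8 = 67.9.
The triangle = ½ × 9.7 × 67.9 = $329.315 million.

$329.315 million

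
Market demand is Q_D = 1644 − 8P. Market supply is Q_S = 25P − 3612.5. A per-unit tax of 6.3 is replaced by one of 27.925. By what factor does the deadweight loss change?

19.647

In inverse form: demand P = 205.5 − 0.125Q, supply P = 144.5 + 0.04Q.
Competitive equilibrium: 205.5 − 0.125Q = 144.5 + 0.04Q → Q* = 369.697, P* = 159.2879.
For a per-unit tax t: ΔQ = t/0.165, so DWL = ½·t·(t/0.165) = t²/0.33.
At t = 6.3: DWL = 120.273. At t = 27.925: DWL = 2363.047.
Ratio = (27.925/6.3)² = 19.647.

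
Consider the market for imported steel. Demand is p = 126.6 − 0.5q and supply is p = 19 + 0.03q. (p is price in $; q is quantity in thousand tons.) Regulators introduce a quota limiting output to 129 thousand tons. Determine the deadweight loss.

$1451.88 thousand

Competitive equilibrium: 126.6 − 0.5q = 19 + 0.03q → q* = 203.0189, p* = 25.0906.
At q = 129: demand price = 126.6 − 0.5·129 = 62.1; supply price = 19 + 0.03·129 = 22.87.
Δq = 203.0189 − 129 = 74.0189; wedge = 62.1 − 22.87 = 39.23.
Deadweight loss = ½ × 74.0189 × 39.23 = $1451.88 thousand.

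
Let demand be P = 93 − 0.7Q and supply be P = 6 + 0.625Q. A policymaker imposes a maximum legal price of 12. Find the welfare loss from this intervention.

2082.08

Competitive equilibrium: 93 − 0.7Q = 6 + 0.625Q → Q* = 65.6604, P* = 47.0377.
At the ceiling P = 12, quantity supplied = (12 − 6)/0.625 = 9.6.
Willingness to pay at Q' = 9.6: 93 − 0.7·9.6 = 86.28.
ΔQ = 65.6604 − 9.6 = 56.0604; wedge = 86.28 − 12 = 74.28.
Welfare loss = ½ × 56.0604 × 74.28 = 2082.08.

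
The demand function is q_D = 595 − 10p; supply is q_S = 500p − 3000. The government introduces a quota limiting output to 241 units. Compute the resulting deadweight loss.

In inverse form: demand p = 59.5 − 0.1q, supply p = 6 + 0.002q.
Competitive equilibrium: 59.5 − 0.1q = 6 + 0.002q → q* = 524.5098, p* = 7.049.
At q = 241: demand price = 59.5 − 0.1·241 = 35.4; supply price = 6 + 0.002·241 = 6.482.
Δq = 524.5098 − 241 = 283.5098; wedge = 35.4 − 6.482 = 28.918.
DWL = ½ × 283.5098 × 28.918 = 4099.27.

4099.27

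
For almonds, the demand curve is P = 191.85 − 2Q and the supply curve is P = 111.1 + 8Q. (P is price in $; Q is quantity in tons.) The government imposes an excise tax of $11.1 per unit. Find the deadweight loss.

Competitive equilibrium: 191.85 − 2Q = 111.1 + 8Q → Q* = 8.075, P* = 175.7.
With the tax, the buyer price exceeds the seller price by 11.1: (191.85 − 2Q) − (111.1 + 8Q) = 11.1 → Q' = 6.965.
ΔQ = 8.075 − 6.965 = 1.11; the wedge equals the tax, 11.1.
Welfare loss = ½ × 1.11 × 11.1 = $6.16.

$6.16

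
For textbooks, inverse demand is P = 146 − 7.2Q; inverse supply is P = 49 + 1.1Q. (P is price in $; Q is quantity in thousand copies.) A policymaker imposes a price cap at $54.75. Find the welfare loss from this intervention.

Competitive equilibrium: 146 − 7.2Q = 49 + 1.1Q → Q* = 11.6867, P* = 61.8554.
At the ceiling P = 54.75, quantity supplied = (54.75 − 49)/1.1 = 5.2273.
Willingness to pay at Q' = 5.2273: 146 − 7.2·5.2273 = 108.3634.
ΔQ = 11.6867 − 5.2273 = 6.4594; wedge = 108.3634 − 54.75 = 53.6134.
Deadweight loss = ½ × 6.4594 × 53.6134 = $173.16 thousand.

$173.16 thousand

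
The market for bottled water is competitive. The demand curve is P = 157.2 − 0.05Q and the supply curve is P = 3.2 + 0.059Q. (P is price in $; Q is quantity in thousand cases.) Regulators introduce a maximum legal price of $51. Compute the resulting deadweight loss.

$19795.31 thousand

Competitive equilibrium: 157.2 − 0.05Q = 3.2 + 0.059Q → Q* = 1412.84404, P* = 86.5578.
At the ceiling P = 51, quantity supplied = (51 − 3.2)/0.059 = 810.16949.
Willingness to pay at Q' = 810.16949: 157.2 − 0.05·810.16949 = 116.69153.
ΔQ = 1412.84404 − 810.16949 = 602.67455; wedge = 116.69153 − 51 = 65.69153.
DWL = ½ × 602.67455 × 65.69153 = $19795.31 thousand.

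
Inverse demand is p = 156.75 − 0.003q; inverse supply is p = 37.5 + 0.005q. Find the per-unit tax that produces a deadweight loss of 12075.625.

13.9

Competitive equilibrium: 156.75 − 0.003q = 37.5 + 0.005q → q* = 14906.25, p* = 112.0313.
A tax t gives Δq = t/0.008 and wedge t, so DWL = t²/0.016.
t²/0.016 = 12075.625 → t² = 193.21 → t = 13.9.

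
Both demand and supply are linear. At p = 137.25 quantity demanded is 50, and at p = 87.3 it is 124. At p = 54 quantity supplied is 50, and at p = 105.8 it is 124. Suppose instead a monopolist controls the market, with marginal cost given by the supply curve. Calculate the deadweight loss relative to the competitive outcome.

910.87

Demand slope = (87.3 − 137.25)/(124 − 50) = −0.675, so p = 171 − 0.675q.
Supply slope = (105.8 − 54)/(124 − 50) = 0.7, so p = 19 + 0.7q.
Competitive equilibrium: 171 − 0.675q = 19 + 0.7q → q* = 110.5455, p* = 96.3818.
Marginal revenue: MR = 171 − 1.35q. Set MR = MC: 171 − 1.35q = 19 + 0.7q → q_m = 74.1463.
Price p_m = 171 − 0.675·74.1463 = 120.9512; MC(q_m) = 19 + 0.7·74.1463 = 70.9024.
Competitive q* = 110.5455, so Δq = 36.3992; wedge = 120.9512 − 70.9024 = 50.0488.
Welfare loss = ½ × 36.3992 × 50.0488 = 910.87.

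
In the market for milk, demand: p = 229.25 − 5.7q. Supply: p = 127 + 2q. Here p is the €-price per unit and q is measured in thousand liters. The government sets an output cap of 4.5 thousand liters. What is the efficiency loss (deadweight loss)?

€296.74 thousand

Competitive equilibrium: 229.25 − 5.7q = 127 + 2q → q* = 13.2792, p* = 153.5584.
At q = 4.5: demand price = 229.25 − 5.7·4.5 = 203.6; supply price = 127 + 2·4.5 = 136.
Δq = 13.2792 − 4.5 = 8.7792; wedge = 203.6 − 136 = 67.6.
Deadweight loss = ½ × 8.7792 × 67.6 = €296.74 thousand.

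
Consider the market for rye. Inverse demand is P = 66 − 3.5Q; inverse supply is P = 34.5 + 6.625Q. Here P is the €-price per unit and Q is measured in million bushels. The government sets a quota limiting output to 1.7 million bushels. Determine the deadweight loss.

Competitive equilibrium: 66 − 3.5Q = 34.5 + 6.625Q → Q* = 3.1111, P* = 55.1111.
At Q = 1.7: demand price = 66 − 3.5·1.7 = 60.05; supply price = 34.5 + 6.625·1.7 = 45.7625.
ΔQ = 3.1111 − 1.7 = 1.4111; wedge = 60.05 − 45.7625 = 14.2875.
Welfare loss = ½ × 1.4111 × 14.2875 = €10.08 million.

€10.08 million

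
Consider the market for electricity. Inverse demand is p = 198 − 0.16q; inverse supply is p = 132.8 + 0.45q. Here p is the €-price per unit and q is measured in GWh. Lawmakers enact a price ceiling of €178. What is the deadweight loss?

Competitive equilibrium: 198 − 0.16q = 132.8 + 0.45q → q* = 106.8852, p* = 180.8984.
At the ceiling p = 178, quantity supplied = (178 − 132.8)/0.45 = 100.4444.
Willingness to pay at q' = 100.4444: 198 − 0.16·100.4444 = 181.9289.
Δq = 106.8852 − 100.4444 = 6.4408; wedge = 181.9289 − 178 = 3.9289.
Welfare loss = ½ × 6.4408 × 3.9289 = €12.65.

€12.65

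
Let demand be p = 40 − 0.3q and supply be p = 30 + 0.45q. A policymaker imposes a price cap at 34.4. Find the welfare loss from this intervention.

4.74

Competitive equilibrium: 40 − 0.3q = 30 + 0.45q → q* = 13.3333, p* = 36.
At the ceiling p = 34.4, quantity supplied = (34.4 − 30)/0.45 = 9.7778.
Willingness to pay at q' = 9.7778: 40 − 0.3·9.7778 = 37.0667.
Δq = 13.3333 − 9.7778 = 3.5555; wedge = 37.0667 − 34.4 = 2.6667.
DWL = ½ × 3.5555 × 2.6667 = 4.74.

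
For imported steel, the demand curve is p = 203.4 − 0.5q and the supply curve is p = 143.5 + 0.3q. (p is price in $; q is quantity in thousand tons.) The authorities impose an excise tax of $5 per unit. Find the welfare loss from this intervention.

Competitive equilibrium: 203.4 − 0.5q = 143.5 + 0.3q → q* = 74.875, p* = 165.9625.
With the tax, the buyer price exceeds the seller price by 5: (203.4 − 0.5q) − (143.5 + 0.3q) = 5 → q' = 68.625.
Δq = 74.875 − 68.625 = 6.25; the wedge equals the tax, 5.
Deadweight loss = ½ × 6.25 × 5 = $15.625 thousand.

$15.625 thousand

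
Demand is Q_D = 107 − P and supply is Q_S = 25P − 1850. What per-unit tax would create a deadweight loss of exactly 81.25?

13

In inverse form: demand P = 107 − Q, supply P = 74 + 0.04Q.
Competitive equilibrium: 107 − Q = 74 + 0.04Q → Q* = 31.7308, P* = 75.2692.
A tax t gives ΔQ = t/1.04 and wedge t, so DWL = t²/2.08.
t²/2.08 = 81.25 → t² = 169 → t = 13.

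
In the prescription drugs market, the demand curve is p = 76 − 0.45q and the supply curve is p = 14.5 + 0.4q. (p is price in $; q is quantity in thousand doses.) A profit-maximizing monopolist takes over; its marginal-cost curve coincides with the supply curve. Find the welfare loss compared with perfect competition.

Competitive equilibrium: 76 − 0.45q = 14.5 + 0.4q → q* = 72.3529, p* = 43.4412.
Marginal revenue: MR = 76 − 0.9q. Set MR = MC: 76 − 0.9q = 14.5 + 0.4q → q_m = 47.3077.
Price p_m = 76 − 0.45·47.3077 = 54.7115; MC(q_m) = 14.5 + 0.4·47.3077 = 33.4231.
Competitive q* = 72.3529, so Δq = 25.0452; wedge = 54.7115 − 33.4231 = 21.2884.
The triangle = ½ × 25.0452 × 21.2884 = $266.59 thousand.

$266.59 thousand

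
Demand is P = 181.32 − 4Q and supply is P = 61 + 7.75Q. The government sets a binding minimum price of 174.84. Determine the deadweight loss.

Competitive equilibrium: 181.32 − 4Q = 61 + 7.75Q → Q* = 10.24, P* = 140.36.
At the floor P = 174.84, quantity demanded = (181.32 − 174.84)/4 = 1.62.
Sellers' marginal cost at Q' = 1.62: 61 + 7.75·1.62 = 73.555.
ΔQ = 10.24 − 1.62 = 8.62; wedge = 174.84 − 73.555 = 101.285.
Deadweight loss = ½ × 8.62 × 101.285 = 436.54.

436.54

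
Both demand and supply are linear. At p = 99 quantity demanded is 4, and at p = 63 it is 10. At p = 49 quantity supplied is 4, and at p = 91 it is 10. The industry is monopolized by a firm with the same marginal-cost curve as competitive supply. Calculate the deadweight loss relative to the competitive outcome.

Demand slope = (63 − 99)/(10 − 4) = −6, so p = 123 − 6q.
Supply slope = (91 − 49)/(10 − 4) = 7, so p = 21 + 7q.
Competitive equilibrium: 123 − 6q = 21 + 7q → q* = 7.84615, p* = 75.92308.
Marginal revenue: MR = 123 − 12q. Set MR = MC: 123 − 12q = 21 + 7q → q_m = 5.36842.
Price p_m = 123 − 6·5.36842 = 90.78948; MC(q_m) = 21 + 7·5.36842 = 58.57894.
Competitive q* = 7.84615, so Δq = 2.47773; wedge = 90.78948 − 58.57894 = 32.21054.
Welfare loss = ½ × 2.47773 × 32.21054 = 39.90.

39.90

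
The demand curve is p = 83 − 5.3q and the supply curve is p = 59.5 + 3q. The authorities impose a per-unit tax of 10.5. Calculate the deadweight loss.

Competitive equilibrium: 83 − 5.3q = 59.5 + 3q → q* = 2.8313, p* = 67.994.
With the tax, the buyer price exceeds the seller price by 10.5: (83 − 5.3q) − (59.5 + 3q) = 10.5 → q' = 1.5663.
Δq = 2.8313 − 1.5663 = 1.265; the wedge equals the tax, 10.5.
The triangle = ½ × 1.265 × 10.5 = 6.64.

6.64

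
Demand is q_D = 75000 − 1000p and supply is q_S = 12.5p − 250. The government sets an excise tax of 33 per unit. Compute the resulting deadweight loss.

In inverse form: demand p = 75 − 0.001q, supply p = 20 + 0.08q.
Competitive equilibrium: 75 − 0.001q = 20 + 0.08q → q* = 679.0123, p* = 74.321.
With the tax, the buyer price exceeds the seller price by 33: (75 − 0.001q) − (20 + 0.08q) = 33 → q' = 271.6049.
Δq = 679.0123 − 271.6049 = 407.4074; the wedge equals the tax, 33.
Welfare loss = ½ × 407.4074 × 33 = 6722.22.

6722.22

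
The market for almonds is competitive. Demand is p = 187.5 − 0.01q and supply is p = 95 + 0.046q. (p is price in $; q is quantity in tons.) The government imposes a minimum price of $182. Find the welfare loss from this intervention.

$33990.09

Competitive equilibrium: 187.5 − 0.01q = 95 + 0.046q → q* = 1651.7857, p* = 170.9821.
At the floor p = 182, quantity demanded = (187.5 − 182)/0.01 = 550.
Sellers' marginal cost at q' = 550: 95 + 0.046·550 = 120.3.
Δq = 1651.7857 − 550 = 1101.7857; wedge = 182 − 120.3 = 61.7.
DWL = ½ × 1101.7857 × 61.7 = $33990.09.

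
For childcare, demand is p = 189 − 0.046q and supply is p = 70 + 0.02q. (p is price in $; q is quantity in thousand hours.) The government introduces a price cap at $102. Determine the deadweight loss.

Competitive equilibrium: 189 − 0.046q = 70 + 0.02q → q* = 1803.0303, p* = 106.0606.
At the ceiling p = 102, quantity supplied = (102 − 70)/0.02 = 1600.
Willingness to pay at q' = 1600: 189 − 0.046·1600 = 115.4.
Δq = 1803.0303 − 1600 = 203.0303; wedge = 115.4 − 102 = 13.4.
DWL = ½ × 203.0303 × 13.4 = $1360.30 thousand.

$1360.30 thousand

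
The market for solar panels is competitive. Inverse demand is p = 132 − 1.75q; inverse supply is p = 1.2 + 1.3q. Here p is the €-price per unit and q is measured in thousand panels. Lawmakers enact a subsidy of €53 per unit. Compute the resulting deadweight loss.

€460.49 thousand

Competitive equilibrium: 132 − 1.75q = 1.2 + 1.3q → q* = 42.8852, p* = 56.9508.
The subsidy lowers effective supply by 53: p = 1.3q − 51.8.
New quantity: 132 − 1.75q = 1.3q − 51.8 → q' = 60.2623.
Overproduction Δq = 60.2623 − 42.8852 = 17.3771; wedge = subsidy = 53.
DWL = ½ × 17.3771 × 53 = €460.49 thousand.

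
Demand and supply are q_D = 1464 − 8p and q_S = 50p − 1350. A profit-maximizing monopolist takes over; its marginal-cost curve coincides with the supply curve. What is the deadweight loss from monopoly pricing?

17986.38

In inverse form: demand p = 183 − 0.125q, supply p = 27 + 0.02q.
Competitive equilibrium: 183 − 0.125q = 27 + 0.02q → q* = 1075.86207, p* = 48.51724.
Marginal revenue: MR = 183 − 0.25q. Set MR = MC: 183 − 0.25q = 27 + 0.02q → q_m = 577.77778.
Price p_m = 183 − 0.125·577.77778 = 110.77778; MC(q_m) = 27 + 0.02·577.77778 = 38.55556.
Competitive q* = 1075.86207, so Δq = 498.08429; wedge = 110.77778 − 38.55556 = 72.22222.
Deadweight loss = ½ × 498.08429 × 72.22222 = 17986.38.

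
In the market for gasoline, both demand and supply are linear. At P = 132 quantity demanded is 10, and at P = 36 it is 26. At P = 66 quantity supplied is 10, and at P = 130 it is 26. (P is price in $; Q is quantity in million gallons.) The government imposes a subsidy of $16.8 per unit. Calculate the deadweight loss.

$14.112 million

Demand slope = (36 − 132)/(26 − 10) = −6, so P = 192 − 6Q.
Supply slope = (130 − 66)/(26 − 10) = 4, so P = 26 + 4Q.
Competitive equilibrium: 192 − 6Q = 26 + 4Q → Q* = 16.6, P* = 92.4.
The subsidy lowers effective supply by 16.8: P = 9.2 + 4Q.
New quantity: 192 − 6Q = 9.2 + 4Q → Q' = 18.28.
Overproduction ΔQ = 18.28 − 16.6 = 1.68; wedge = subsidy = 16.8.
Welfare loss = ½ × 1.68 × 16.8 = $14.112 million.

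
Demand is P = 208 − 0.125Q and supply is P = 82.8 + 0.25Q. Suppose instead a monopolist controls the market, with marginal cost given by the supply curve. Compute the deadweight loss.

Competitive equilibrium: 208 − 0.125Q = 82.8 + 0.25Q → Q* = 333.8667, P* = 166.2667.
Marginal revenue: MR = 208 − 0.25Q. Set MR = MC: 208 − 0.25Q = 82.8 + 0.25Q → Q_m = 250.4.
Price P_m = 208 − 0.125·250.4 = 176.7; MC(Q_m) = 82.8 + 0.25·250.4 = 145.4.
Competitive Q* = 333.8667, so ΔQ = 83.4667; wedge = 176.7 − 145.4 = 31.3.
Deadweight loss = ½ × 83.4667 × 31.3 = 1306.25.

1306.25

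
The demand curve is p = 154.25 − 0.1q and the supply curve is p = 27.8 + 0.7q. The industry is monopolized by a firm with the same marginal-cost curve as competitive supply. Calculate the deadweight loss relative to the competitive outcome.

Competitive equilibrium: 154.25 − 0.1q = 27.8 + 0.7q → q* = 158.0625, p* = 138.4438.
Marginal revenue: MR = 154.25 − 0.2q. Set MR = MC: 154.25 − 0.2q = 27.8 + 0.7q → q_m = 140.5.
Price p_m = 154.25 − 0.1·140.5 = 140.2; MC(q_m) = 27.8 + 0.7·140.5 = 126.15.
Competitive q* = 158.0625, so Δq = 17.5625; wedge = 140.2 − 126.15 = 14.05.
The triangle = ½ × 17.5625 × 14.05 = 123.38.

123.38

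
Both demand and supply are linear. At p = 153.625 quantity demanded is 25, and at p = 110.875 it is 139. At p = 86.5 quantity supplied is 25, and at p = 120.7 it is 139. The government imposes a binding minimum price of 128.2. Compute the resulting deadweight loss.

Demand slope = (110.875 − 153.625)/(139 − 25) = −0.375, so p = 163 − 0.375q.
Supply slope = (120.7 − 86.5)/(139 − 25) = 0.3, so p = 79 + 0.3q.
Competitive equilibrium: 163 − 0.375q = 79 + 0.3q → q* = 124.4444, p* = 116.3333.
At the floor p = 128.2, quantity demanded = (163 − 128.2)/0.375 = 92.8.
Sellers' marginal cost at q' = 92.8: 79 + 0.3·92.8 = 106.84.
Δq = 124.4444 − 92.8 = 31.6444; wedge = 128.2 − 106.84 = 21.36.
The triangle = ½ × 31.6444 × 21.36 = 337.96.

337.96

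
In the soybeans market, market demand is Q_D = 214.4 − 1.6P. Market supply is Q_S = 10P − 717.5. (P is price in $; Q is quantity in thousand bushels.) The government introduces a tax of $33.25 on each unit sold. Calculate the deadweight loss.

In inverse form: demand P = 134 − 0.625Q, supply P = 71.75 + 0.1Q.
Competitive equilibrium: 134 − 0.625Q = 71.75 + 0.1Q → Q* = 85.8621, P* = 80.3362.
With the tax, the buyer price exceeds the seller price by 33.25: (134 − 0.625Q) − (71.75 + 0.1Q) = 33.25 → Q' = 40.
ΔQ = 85.8621 − 40 = 45.8621; the wedge equals the tax, 33.25.
Deadweight loss = ½ × 45.8621 × 33.25 = $762.46 thousand.

$762.46 thousand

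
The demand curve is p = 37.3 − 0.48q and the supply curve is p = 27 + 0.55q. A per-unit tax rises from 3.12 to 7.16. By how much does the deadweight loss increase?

20.16

Competitive equilibrium: 37.3 − 0.48q = 27 + 0.55q → q* = 10, p* = 32.5.
For a per-unit tax t: Δq = t/1.03, so DWL = ½·t·(t/1.03) = t²/2.06.
At t = 3.12: DWL = 4.725. At t = 7.16: DWL = 24.886.
Increase = 24.886 − 4.725 = 20.16.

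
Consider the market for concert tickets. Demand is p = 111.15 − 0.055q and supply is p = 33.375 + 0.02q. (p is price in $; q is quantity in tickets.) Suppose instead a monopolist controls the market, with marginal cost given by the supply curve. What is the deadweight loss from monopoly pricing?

Competitive equilibrium: 111.15 − 0.055q = 33.375 + 0.02q → q* = 1037, p* = 54.115.
Marginal revenue: MR = 111.15 − 0.11q. Set MR = MC: 111.15 − 0.11q = 33.375 + 0.02q → q_m = 598.26923.
Price p_m = 111.15 − 0.055·598.26923 = 78.24519; MC(q_m) = 33.375 + 0.02·598.26923 = 45.34038.
Competitive q* = 1037, so Δq = 438.73077; wedge = 78.24519 − 45.34038 = 32.90481.
Welfare loss = ½ × 438.73077 × 32.90481 = $7218.18.

$7218.18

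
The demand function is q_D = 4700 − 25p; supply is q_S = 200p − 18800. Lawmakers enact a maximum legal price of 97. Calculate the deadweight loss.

In inverse form: demand p = 188 − 0.04q, supply p = 94 + 0.005q.
Competitive equilibrium: 188 − 0.04q = 94 + 0.005q → q* = 2088.8889, p* = 104.4444.
At the ceiling p = 97, quantity supplied = (97 − 94)/0.005 = 600.
Willingness to pay at q' = 600: 188 − 0.04·600 = 164.
Δq = 2088.8889 − 600 = 1488.8889; wedge = 164 − 97 = 67.
Deadweight loss = ½ × 1488.8889 × 67 = 49877.78.

49877.78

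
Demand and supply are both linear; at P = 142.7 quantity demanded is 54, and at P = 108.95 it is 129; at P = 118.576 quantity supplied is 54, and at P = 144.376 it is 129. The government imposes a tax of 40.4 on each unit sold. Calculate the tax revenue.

Demand slope = (108.95 − 142.7)/(129 − 54) = −0.45, so P = 167 − 0.45Q.
Supply slope = (144.376 − 118.576)/(129 − 54) = 0.344, so P = 100 + 0.344Q.
Competitive equilibrium: 167 − 0.45Q = 100 + 0.344Q → Q* = 84.3829, P* = 129.0277.
With the tax, the buyer price exceeds the seller price by 40.4: (167 − 0.45Q) − (100 + 0.344Q) = 40.4 → Q' = 33.5013.
Tax revenue = 40.4 × 33.5013 = 1353.45.

1353.45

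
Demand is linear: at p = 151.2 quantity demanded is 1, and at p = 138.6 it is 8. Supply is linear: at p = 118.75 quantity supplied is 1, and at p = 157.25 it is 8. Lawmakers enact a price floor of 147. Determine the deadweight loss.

Demand slope = (138.6 − 151.2)/(8 − 1) = −1.8, so p = 153 − 1.8q.
Supply slope = (157.25 − 118.75)/(8 − 1) = 5.5, so p = 113.25 + 5.5q.
Competitive equilibrium: 153 − 1.8q = 113.25 + 5.5q → q* = 5.4452, p* = 143.1986.
At the floor p = 147, quantity demanded = (153 − 147)/1.8 = 3.3333.
Sellers' marginal cost at q' = 3.3333: 113.25 + 5.5·3.3333 = 131.5832.
Δq = 5.4452 − 3.3333 = 2.1119; wedge = 147 − 131.5832 = 15.4168.
The triangle = ½ × 2.1119 × 15.4168 = 16.28.

16.28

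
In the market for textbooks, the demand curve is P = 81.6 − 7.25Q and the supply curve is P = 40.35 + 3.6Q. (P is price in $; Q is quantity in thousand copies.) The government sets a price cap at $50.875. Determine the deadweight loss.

$4.18 thousand

Competitive equilibrium: 81.6 − 7.25Q = 40.35 + 3.6Q → Q* = 3.8018, P* = 54.0366.
At the ceiling P = 50.875, quantity supplied = (50.875 − 40.35)/3.6 = 2.9236.
Willingness to pay at Q' = 2.9236: 81.6 − 7.25·2.9236 = 60.4039.
ΔQ = 3.8018 − 2.9236 = 0.8782; wedge = 60.4039 − 50.875 = 9.5289.
DWL = ½ × 0.8782 × 9.5289 = $4.18 thousand.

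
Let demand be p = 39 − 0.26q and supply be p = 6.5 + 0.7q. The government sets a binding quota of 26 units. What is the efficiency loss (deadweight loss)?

29.61

Competitive equilibrium: 39 − 0.26q = 6.5 + 0.7q → q* = 33.8542, p* = 30.1979.
At q = 26: demand price = 39 − 0.26·26 = 32.24; supply price = 6.5 + 0.7·26 = 24.7.
Δq = 33.8542 − 26 = 7.8542; wedge = 32.24 − 24.7 = 7.54.
DWL = ½ × 7.8542 × 7.54 = 29.61.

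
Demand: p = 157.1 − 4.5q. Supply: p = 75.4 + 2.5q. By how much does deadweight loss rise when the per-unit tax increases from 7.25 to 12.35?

7.14

Competitive equilibrium: 157.1 − 4.5q = 75.4 + 2.5q → q* = 11.6714, p* = 104.5786.
For a per-unit tax t: Δq = t/7, so DWL = ½·t·(t/7) = t²/14.
At t = 7.25: DWL = 3.754. At t = 12.35: DWL = 10.894.
Increase = 10.894 − 3.754 = 7.14.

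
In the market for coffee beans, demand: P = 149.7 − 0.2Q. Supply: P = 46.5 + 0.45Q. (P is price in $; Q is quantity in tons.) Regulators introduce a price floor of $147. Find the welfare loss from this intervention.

Competitive equilibrium: 149.7 − 0.2Q = 46.5 + 0.45Q → Q* = 158.7692, P* = 117.9462.
At the floor P = 147, quantity demanded = (149.7 − 147)/0.2 = 13.5.
Sellers' marginal cost at Q' = 13.5: 46.5 + 0.45·13.5 = 52.575.
ΔQ = 158.7692 − 13.5 = 145.2692; wedge = 147 − 52.575 = 94.425.
Deadweight loss = ½ × 145.2692 × 94.425 = $6858.52.

$6858.52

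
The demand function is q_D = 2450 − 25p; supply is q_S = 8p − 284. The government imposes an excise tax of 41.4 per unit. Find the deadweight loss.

5193.82

In inverse form: demand p = 98 − 0.04q, supply p = 35.5 + 0.125q.
Competitive equilibrium: 98 − 0.04q = 35.5 + 0.125q → q* = 378.7879, p* = 82.8485.
With the tax, the buyer price exceeds the seller price by 41.4: (98 − 0.04q) − (35.5 + 0.125q) = 41.4 → q' = 127.8788.
Δq = 378.7879 − 127.8788 = 250.9091; the wedge equals the tax, 41.4.
The triangle = ½ × 250.9091 × 41.4 = 5193.82.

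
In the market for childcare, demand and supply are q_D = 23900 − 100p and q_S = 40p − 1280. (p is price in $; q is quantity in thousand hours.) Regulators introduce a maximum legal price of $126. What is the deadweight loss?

In inverse form: demand p = 239 − 0.01q, supply p = 32 + 0.025q.
Competitive equilibrium: 239 − 0.01q = 32 + 0.025q → q* = 5914.2857, p* = 179.8571.
At the ceiling p = 126, quantity supplied = (126 − 32)/0.025 = 3760.
Willingness to pay at q' = 3760: 239 − 0.01·3760 = 201.4.
Δq = 5914.2857 − 3760 = 2154.2857; wedge = 201.4 − 126 = 75.4.
DWL = ½ × 2154.2857 × 75.4 = $81216.57 thousand.

$81216.57 thousand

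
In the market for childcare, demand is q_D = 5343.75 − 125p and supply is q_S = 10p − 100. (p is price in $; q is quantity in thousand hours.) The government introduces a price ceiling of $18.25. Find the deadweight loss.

$2631.23 thousand

In inverse form: demand p = 42.75 − 0.008q, supply p = 10 + 0.1q.
Competitive equilibrium: 42.75 − 0.008q = 10 + 0.1q → q* = 303.2407, p* = 40.3241.
At the ceiling p = 18.25, quantity supplied = (18.25 − 10)/0.1 = 82.5.
Willingness to pay at q' = 82.5: 42.75 − 0.008·82.5 = 42.09.
Δq = 303.2407 − 82.5 = 220.7407; wedge = 42.09 − 18.25 = 23.84.
Welfare loss = ½ × 220.7407 × 23.84 = $2631.23 thousand.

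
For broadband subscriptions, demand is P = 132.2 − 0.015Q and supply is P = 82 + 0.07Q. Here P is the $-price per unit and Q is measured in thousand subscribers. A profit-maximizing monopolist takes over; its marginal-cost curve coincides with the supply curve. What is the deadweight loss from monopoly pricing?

Competitive equilibrium: 132.2 − 0.015Q = 82 + 0.07Q → Q* = 590.5882, P* = 123.3412.
Marginal revenue: MR = 132.2 − 0.03Q. Set MR = MC: 132.2 − 0.03Q = 82 + 0.07Q → Q_m = 502.
Price P_m = 132.2 − 0.015·502 = 124.67; MC(Q_m) = 82 + 0.07·502 = 117.14.
Competitive Q* = 590.5882, so ΔQ = 88.5882; wedge = 124.67 − 117.14 = 7.53.
Welfare loss = ½ × 88.5882 × 7.53 = $333.53 thousand.

$333.53 thousand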